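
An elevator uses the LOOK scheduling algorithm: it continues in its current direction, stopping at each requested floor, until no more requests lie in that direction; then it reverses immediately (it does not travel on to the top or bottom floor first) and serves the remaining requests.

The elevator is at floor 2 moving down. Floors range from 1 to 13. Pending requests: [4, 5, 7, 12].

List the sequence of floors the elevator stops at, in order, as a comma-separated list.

Answer: 4, 5, 7, 12

Derivation:
Current: 2, moving DOWN
Serve below first (descending): []
Then reverse, serve above (ascending): [4, 5, 7, 12]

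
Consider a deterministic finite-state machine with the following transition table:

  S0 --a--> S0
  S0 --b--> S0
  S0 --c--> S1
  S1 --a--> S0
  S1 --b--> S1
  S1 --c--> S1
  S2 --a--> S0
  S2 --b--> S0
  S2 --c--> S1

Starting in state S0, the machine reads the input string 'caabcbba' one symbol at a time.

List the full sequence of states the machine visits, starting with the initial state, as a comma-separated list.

Start: S0
  read 'c': S0 --c--> S1
  read 'a': S1 --a--> S0
  read 'a': S0 --a--> S0
  read 'b': S0 --b--> S0
  read 'c': S0 --c--> S1
  read 'b': S1 --b--> S1
  read 'b': S1 --b--> S1
  read 'a': S1 --a--> S0

Answer: S0, S1, S0, S0, S0, S1, S1, S1, S0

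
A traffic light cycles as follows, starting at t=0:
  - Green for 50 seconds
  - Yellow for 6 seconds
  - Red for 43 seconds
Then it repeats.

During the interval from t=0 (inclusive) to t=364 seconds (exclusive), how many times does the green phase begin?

Answer: 4

Derivation:
Cycle = 50+6+43 = 99s
green phase starts at t = k*99 + 0 for k=0,1,2,...
Need k*99+0 < 364 → k < 3.677
k ∈ {0, ..., 3} → 4 starts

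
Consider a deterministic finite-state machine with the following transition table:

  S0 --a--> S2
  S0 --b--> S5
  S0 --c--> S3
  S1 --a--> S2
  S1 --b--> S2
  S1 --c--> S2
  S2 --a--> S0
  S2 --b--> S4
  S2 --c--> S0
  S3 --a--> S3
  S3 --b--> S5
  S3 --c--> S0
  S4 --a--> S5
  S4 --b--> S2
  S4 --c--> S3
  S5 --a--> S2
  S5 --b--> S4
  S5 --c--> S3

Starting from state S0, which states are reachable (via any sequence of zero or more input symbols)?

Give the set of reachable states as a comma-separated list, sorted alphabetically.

Answer: S0, S2, S3, S4, S5

Derivation:
BFS from S0:
  visit S0: S0--a-->S2 (new), S0--b-->S5 (new), S0--c-->S3 (new)
  visit S2: S2--a-->S0 (seen), S2--b-->S4 (new), S2--c-->S0 (seen)
  visit S5: S5--a-->S2 (seen), S5--b-->S4 (seen), S5--c-->S3 (seen)
  visit S3: S3--a-->S3 (seen), S3--b-->S5 (seen), S3--c-->S0 (seen)
  visit S4: S4--a-->S5 (seen), S4--b-->S2 (seen), S4--c-->S3 (seen)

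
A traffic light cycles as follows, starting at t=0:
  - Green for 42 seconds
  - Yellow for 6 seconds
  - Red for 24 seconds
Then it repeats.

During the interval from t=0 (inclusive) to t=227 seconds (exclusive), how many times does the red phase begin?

Cycle = 42+6+24 = 72s
red phase starts at t = k*72 + 48 for k=0,1,2,...
Need k*72+48 < 227 → k < 2.486
k ∈ {0, ..., 2} → 3 starts

Answer: 3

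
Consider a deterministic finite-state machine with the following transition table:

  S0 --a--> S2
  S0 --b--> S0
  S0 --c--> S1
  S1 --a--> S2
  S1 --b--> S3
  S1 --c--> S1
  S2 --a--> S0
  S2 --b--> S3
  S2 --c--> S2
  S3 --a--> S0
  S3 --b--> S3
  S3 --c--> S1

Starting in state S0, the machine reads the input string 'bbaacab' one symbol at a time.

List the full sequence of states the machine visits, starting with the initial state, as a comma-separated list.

Answer: S0, S0, S0, S2, S0, S1, S2, S3

Derivation:
Start: S0
  read 'b': S0 --b--> S0
  read 'b': S0 --b--> S0
  read 'a': S0 --a--> S2
  read 'a': S2 --a--> S0
  read 'c': S0 --c--> S1
  read 'a': S1 --a--> S2
  read 'b': S2 --b--> S3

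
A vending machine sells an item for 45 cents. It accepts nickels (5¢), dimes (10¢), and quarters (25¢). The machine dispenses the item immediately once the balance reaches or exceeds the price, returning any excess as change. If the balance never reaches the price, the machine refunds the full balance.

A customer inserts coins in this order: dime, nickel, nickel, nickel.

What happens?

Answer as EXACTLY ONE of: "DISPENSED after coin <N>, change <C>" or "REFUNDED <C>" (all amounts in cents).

Answer: REFUNDED 25

Derivation:
Price: 45¢
Coin 1 (dime, 10¢): balance = 10¢
Coin 2 (nickel, 5¢): balance = 15¢
Coin 3 (nickel, 5¢): balance = 20¢
Coin 4 (nickel, 5¢): balance = 25¢
All coins inserted, balance 25¢ < price 45¢ → REFUND 25¢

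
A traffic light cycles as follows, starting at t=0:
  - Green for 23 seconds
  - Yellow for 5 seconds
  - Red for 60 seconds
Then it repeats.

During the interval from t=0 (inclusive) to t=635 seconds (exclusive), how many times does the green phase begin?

Answer: 8

Derivation:
Cycle = 23+5+60 = 88s
green phase starts at t = k*88 + 0 for k=0,1,2,...
Need k*88+0 < 635 → k < 7.216
k ∈ {0, ..., 7} → 8 starts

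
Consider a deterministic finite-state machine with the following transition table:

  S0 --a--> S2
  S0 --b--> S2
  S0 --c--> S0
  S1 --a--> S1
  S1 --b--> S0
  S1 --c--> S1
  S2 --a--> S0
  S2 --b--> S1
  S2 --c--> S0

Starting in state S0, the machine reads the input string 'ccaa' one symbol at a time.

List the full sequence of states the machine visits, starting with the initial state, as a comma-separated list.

Answer: S0, S0, S0, S2, S0

Derivation:
Start: S0
  read 'c': S0 --c--> S0
  read 'c': S0 --c--> S0
  read 'a': S0 --a--> S2
  read 'a': S2 --a--> S0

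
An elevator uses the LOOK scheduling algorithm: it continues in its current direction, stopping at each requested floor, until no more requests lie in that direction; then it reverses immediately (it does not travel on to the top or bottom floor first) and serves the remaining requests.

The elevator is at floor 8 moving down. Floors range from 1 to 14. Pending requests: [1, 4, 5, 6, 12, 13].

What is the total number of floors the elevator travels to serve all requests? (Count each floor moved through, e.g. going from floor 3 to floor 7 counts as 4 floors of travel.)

Answer: 19

Derivation:
Start at floor 8 moving down, LOOK stop order: [6, 5, 4, 1, 12, 13]
  8 → 6: |6-8| = 2, total = 2
  6 → 5: |5-6| = 1, total = 3
  5 → 4: |4-5| = 1, total = 4
  4 → 1: |1-4| = 3, total = 7
  1 → 12: |12-1| = 11, total = 18
  12 → 13: |13-12| = 1, total = 19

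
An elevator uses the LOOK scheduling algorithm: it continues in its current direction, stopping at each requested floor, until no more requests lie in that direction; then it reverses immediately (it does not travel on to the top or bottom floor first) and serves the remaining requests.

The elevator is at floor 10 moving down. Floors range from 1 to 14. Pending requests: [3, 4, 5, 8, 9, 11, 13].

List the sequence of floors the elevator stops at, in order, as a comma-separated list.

Answer: 9, 8, 5, 4, 3, 11, 13

Derivation:
Current: 10, moving DOWN
Serve below first (descending): [9, 8, 5, 4, 3]
Then reverse, serve above (ascending): [11, 13]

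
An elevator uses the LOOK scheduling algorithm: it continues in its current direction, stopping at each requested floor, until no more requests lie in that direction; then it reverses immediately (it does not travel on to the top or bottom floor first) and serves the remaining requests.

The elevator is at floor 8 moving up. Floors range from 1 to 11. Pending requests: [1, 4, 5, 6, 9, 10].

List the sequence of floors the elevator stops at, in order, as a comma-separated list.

Answer: 9, 10, 6, 5, 4, 1

Derivation:
Current: 8, moving UP
Serve above first (ascending): [9, 10]
Then reverse, serve below (descending): [6, 5, 4, 1]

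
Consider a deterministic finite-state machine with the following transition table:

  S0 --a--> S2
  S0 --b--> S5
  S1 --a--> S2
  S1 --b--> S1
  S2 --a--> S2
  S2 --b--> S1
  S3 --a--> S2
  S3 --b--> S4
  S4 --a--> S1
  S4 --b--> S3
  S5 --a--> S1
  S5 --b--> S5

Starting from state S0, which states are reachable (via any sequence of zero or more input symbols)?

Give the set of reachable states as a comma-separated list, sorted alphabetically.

Answer: S0, S1, S2, S5

Derivation:
BFS from S0:
  visit S0: S0--a-->S2 (new), S0--b-->S5 (new)
  visit S2: S2--a-->S2 (seen), S2--b-->S1 (new)
  visit S5: S5--a-->S1 (seen), S5--b-->S5 (seen)
  visit S1: S1--a-->S2 (seen), S1--b-->S1 (seen)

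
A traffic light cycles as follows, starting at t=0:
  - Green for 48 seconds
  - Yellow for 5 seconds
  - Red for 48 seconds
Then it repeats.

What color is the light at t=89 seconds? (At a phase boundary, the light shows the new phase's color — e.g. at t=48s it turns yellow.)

Cycle length = 48 + 5 + 48 = 101s
t = 89, phase_t = 89 mod 101 = 89
89 >= 53 → RED

Answer: red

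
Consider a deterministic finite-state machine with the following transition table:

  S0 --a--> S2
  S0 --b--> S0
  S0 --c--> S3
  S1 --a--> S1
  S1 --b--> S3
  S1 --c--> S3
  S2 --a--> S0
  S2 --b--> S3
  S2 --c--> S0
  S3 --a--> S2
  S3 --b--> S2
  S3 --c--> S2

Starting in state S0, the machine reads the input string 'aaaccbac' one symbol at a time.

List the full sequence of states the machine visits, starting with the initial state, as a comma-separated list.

Answer: S0, S2, S0, S2, S0, S3, S2, S0, S3

Derivation:
Start: S0
  read 'a': S0 --a--> S2
  read 'a': S2 --a--> S0
  read 'a': S0 --a--> S2
  read 'c': S2 --c--> S0
  read 'c': S0 --c--> S3
  read 'b': S3 --b--> S2
  read 'a': S2 --a--> S0
  read 'c': S0 --c--> S3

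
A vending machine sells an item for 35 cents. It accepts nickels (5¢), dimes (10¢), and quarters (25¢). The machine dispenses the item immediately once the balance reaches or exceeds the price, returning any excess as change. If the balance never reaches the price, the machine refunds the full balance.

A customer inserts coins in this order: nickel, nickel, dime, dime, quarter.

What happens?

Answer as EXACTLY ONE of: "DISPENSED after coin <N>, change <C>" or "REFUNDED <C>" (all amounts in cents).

Price: 35¢
Coin 1 (nickel, 5¢): balance = 5¢
Coin 2 (nickel, 5¢): balance = 10¢
Coin 3 (dime, 10¢): balance = 20¢
Coin 4 (dime, 10¢): balance = 30¢
Coin 5 (quarter, 25¢): balance = 55¢
  → balance >= price → DISPENSE, change = 55 - 35 = 20¢

Answer: DISPENSED after coin 5, change 20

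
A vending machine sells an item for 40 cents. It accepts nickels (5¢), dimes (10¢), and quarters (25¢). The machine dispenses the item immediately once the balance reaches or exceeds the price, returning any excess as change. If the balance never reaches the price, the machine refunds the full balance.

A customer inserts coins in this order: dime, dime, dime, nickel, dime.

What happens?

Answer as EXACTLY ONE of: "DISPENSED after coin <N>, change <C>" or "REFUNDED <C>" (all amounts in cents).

Price: 40¢
Coin 1 (dime, 10¢): balance = 10¢
Coin 2 (dime, 10¢): balance = 20¢
Coin 3 (dime, 10¢): balance = 30¢
Coin 4 (nickel, 5¢): balance = 35¢
Coin 5 (dime, 10¢): balance = 45¢
  → balance >= price → DISPENSE, change = 45 - 40 = 5¢

Answer: DISPENSED after coin 5, change 5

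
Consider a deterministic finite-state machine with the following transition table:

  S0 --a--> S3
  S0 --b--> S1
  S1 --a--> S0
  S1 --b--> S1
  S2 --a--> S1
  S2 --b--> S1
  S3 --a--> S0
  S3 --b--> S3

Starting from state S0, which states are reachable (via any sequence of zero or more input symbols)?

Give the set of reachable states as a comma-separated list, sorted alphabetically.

Answer: S0, S1, S3

Derivation:
BFS from S0:
  visit S0: S0--a-->S3 (new), S0--b-->S1 (new)
  visit S3: S3--a-->S0 (seen), S3--b-->S3 (seen)
  visit S1: S1--a-->S0 (seen), S1--b-->S1 (seen)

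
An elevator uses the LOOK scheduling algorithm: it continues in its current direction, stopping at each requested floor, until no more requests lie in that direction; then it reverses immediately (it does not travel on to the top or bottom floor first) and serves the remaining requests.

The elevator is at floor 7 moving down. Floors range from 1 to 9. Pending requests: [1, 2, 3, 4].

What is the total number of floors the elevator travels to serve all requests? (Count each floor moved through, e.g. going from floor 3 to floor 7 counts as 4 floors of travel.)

Answer: 6

Derivation:
Start at floor 7 moving down, LOOK stop order: [4, 3, 2, 1]
  7 → 4: |4-7| = 3, total = 3
  4 → 3: |3-4| = 1, total = 4
  3 → 2: |2-3| = 1, total = 5
  2 → 1: |1-2| = 1, total = 6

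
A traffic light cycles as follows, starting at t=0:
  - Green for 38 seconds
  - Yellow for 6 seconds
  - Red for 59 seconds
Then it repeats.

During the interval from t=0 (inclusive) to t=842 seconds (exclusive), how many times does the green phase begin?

Answer: 9

Derivation:
Cycle = 38+6+59 = 103s
green phase starts at t = k*103 + 0 for k=0,1,2,...
Need k*103+0 < 842 → k < 8.175
k ∈ {0, ..., 8} → 9 starts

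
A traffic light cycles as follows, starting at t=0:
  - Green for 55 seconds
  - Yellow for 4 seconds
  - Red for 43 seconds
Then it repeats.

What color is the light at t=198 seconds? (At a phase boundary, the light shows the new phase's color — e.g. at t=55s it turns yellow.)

Cycle length = 55 + 4 + 43 = 102s
t = 198, phase_t = 198 mod 102 = 96
96 >= 59 → RED

Answer: red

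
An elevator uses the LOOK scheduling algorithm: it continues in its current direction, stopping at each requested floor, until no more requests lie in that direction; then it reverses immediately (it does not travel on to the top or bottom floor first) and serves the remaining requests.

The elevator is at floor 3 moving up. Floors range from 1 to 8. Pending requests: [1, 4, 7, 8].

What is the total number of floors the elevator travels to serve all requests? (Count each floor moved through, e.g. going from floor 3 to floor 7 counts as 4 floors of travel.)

Start at floor 3 moving up, LOOK stop order: [4, 7, 8, 1]
  3 → 4: |4-3| = 1, total = 1
  4 → 7: |7-4| = 3, total = 4
  7 → 8: |8-7| = 1, total = 5
  8 → 1: |1-8| = 7, total = 12

Answer: 12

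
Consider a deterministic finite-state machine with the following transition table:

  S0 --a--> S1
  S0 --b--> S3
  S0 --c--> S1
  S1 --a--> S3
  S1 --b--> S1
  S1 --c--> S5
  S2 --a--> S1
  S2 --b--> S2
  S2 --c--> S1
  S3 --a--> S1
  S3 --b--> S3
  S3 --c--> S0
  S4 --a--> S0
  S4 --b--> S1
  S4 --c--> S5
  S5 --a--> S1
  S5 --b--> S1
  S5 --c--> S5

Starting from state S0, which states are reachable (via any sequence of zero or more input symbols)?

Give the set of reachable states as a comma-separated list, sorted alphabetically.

BFS from S0:
  visit S0: S0--a-->S1 (new), S0--b-->S3 (new), S0--c-->S1 (seen)
  visit S1: S1--a-->S3 (seen), S1--b-->S1 (seen), S1--c-->S5 (new)
  visit S3: S3--a-->S1 (seen), S3--b-->S3 (seen), S3--c-->S0 (seen)
  visit S5: S5--a-->S1 (seen), S5--b-->S1 (seen), S5--c-->S5 (seen)

Answer: S0, S1, S3, S5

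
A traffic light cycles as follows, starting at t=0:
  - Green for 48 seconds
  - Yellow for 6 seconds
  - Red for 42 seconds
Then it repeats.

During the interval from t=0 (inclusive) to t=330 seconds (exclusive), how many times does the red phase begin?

Answer: 3

Derivation:
Cycle = 48+6+42 = 96s
red phase starts at t = k*96 + 54 for k=0,1,2,...
Need k*96+54 < 330 → k < 2.875
k ∈ {0, ..., 2} → 3 starts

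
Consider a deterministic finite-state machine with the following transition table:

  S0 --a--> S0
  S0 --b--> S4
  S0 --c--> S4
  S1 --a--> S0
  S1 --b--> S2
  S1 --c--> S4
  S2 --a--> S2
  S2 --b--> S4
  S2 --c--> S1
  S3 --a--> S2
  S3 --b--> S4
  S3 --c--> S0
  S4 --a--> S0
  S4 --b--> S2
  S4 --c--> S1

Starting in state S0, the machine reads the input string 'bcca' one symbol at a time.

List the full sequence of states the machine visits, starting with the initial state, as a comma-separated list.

Start: S0
  read 'b': S0 --b--> S4
  read 'c': S4 --c--> S1
  read 'c': S1 --c--> S4
  read 'a': S4 --a--> S0

Answer: S0, S4, S1, S4, S0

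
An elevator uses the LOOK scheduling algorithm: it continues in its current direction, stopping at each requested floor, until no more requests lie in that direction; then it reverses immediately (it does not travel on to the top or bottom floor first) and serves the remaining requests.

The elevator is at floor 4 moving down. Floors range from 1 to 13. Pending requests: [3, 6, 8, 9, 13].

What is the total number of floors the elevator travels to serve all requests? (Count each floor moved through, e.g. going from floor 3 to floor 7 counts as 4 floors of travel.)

Answer: 11

Derivation:
Start at floor 4 moving down, LOOK stop order: [3, 6, 8, 9, 13]
  4 → 3: |3-4| = 1, total = 1
  3 → 6: |6-3| = 3, total = 4
  6 → 8: |8-6| = 2, total = 6
  8 → 9: |9-8| = 1, total = 7
  9 → 13: |13-9| = 4, total = 11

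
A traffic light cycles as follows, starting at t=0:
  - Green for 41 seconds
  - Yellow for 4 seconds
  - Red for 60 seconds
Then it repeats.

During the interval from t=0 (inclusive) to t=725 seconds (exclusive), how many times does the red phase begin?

Cycle = 41+4+60 = 105s
red phase starts at t = k*105 + 45 for k=0,1,2,...
Need k*105+45 < 725 → k < 6.476
k ∈ {0, ..., 6} → 7 starts

Answer: 7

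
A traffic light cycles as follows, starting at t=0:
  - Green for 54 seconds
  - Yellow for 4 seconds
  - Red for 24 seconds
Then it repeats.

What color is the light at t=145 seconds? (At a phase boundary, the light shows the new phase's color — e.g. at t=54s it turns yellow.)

Answer: red

Derivation:
Cycle length = 54 + 4 + 24 = 82s
t = 145, phase_t = 145 mod 82 = 63
63 >= 58 → RED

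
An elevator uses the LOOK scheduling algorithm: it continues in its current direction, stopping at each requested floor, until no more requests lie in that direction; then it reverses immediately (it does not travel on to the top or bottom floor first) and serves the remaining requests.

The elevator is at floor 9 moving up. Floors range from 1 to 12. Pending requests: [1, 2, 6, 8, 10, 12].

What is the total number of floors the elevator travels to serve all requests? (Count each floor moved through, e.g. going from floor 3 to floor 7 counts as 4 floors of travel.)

Answer: 14

Derivation:
Start at floor 9 moving up, LOOK stop order: [10, 12, 8, 6, 2, 1]
  9 → 10: |10-9| = 1, total = 1
  10 → 12: |12-10| = 2, total = 3
  12 → 8: |8-12| = 4, total = 7
  8 → 6: |6-8| = 2, total = 9
  6 → 2: |2-6| = 4, total = 13
  2 → 1: |1-2| = 1, total = 14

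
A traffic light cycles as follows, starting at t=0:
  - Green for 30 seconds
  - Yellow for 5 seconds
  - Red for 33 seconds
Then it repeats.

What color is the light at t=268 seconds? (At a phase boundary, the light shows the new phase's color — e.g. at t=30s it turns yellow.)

Answer: red

Derivation:
Cycle length = 30 + 5 + 33 = 68s
t = 268, phase_t = 268 mod 68 = 64
64 >= 35 → RED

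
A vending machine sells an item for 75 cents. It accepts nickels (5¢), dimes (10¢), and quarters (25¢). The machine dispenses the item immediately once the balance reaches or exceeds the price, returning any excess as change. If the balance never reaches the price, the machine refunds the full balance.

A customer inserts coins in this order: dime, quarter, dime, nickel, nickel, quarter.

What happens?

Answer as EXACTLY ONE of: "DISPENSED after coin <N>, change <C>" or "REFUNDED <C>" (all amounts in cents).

Price: 75¢
Coin 1 (dime, 10¢): balance = 10¢
Coin 2 (quarter, 25¢): balance = 35¢
Coin 3 (dime, 10¢): balance = 45¢
Coin 4 (nickel, 5¢): balance = 50¢
Coin 5 (nickel, 5¢): balance = 55¢
Coin 6 (quarter, 25¢): balance = 80¢
  → balance >= price → DISPENSE, change = 80 - 75 = 5¢

Answer: DISPENSED after coin 6, change 5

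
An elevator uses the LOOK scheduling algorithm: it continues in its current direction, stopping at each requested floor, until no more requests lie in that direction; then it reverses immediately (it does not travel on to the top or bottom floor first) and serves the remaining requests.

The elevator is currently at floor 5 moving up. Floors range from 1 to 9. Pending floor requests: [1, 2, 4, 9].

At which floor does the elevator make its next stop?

Answer: 9

Derivation:
Current floor: 5, direction: up
Requests above: [9]
Requests below: [1, 2, 4]
Moving up and requests lie above → nearest above is min([9]) = 9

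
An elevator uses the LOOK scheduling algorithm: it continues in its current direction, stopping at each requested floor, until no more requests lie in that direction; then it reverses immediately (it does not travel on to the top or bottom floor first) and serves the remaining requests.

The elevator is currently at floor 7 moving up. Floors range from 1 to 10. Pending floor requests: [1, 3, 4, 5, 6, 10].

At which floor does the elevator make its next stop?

Answer: 10

Derivation:
Current floor: 7, direction: up
Requests above: [10]
Requests below: [1, 3, 4, 5, 6]
Moving up and requests lie above → nearest above is min([10]) = 10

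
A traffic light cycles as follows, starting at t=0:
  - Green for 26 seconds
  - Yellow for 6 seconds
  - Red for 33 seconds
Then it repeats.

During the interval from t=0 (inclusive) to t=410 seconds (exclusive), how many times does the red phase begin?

Cycle = 26+6+33 = 65s
red phase starts at t = k*65 + 32 for k=0,1,2,...
Need k*65+32 < 410 → k < 5.815
k ∈ {0, ..., 5} → 6 starts

Answer: 6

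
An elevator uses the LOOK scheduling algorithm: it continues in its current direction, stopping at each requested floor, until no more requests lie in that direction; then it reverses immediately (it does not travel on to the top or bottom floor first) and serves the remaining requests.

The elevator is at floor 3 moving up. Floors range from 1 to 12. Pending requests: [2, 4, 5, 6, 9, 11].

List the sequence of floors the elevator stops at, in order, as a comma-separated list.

Answer: 4, 5, 6, 9, 11, 2

Derivation:
Current: 3, moving UP
Serve above first (ascending): [4, 5, 6, 9, 11]
Then reverse, serve below (descending): [2]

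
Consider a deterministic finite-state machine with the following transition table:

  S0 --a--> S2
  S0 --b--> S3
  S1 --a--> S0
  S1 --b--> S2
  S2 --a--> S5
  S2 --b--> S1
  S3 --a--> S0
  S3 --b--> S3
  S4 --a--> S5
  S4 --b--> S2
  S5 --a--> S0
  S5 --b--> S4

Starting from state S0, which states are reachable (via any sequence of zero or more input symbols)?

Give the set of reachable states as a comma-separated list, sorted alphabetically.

BFS from S0:
  visit S0: S0--a-->S2 (new), S0--b-->S3 (new)
  visit S2: S2--a-->S5 (new), S2--b-->S1 (new)
  visit S3: S3--a-->S0 (seen), S3--b-->S3 (seen)
  visit S5: S5--a-->S0 (seen), S5--b-->S4 (new)
  visit S1: S1--a-->S0 (seen), S1--b-->S2 (seen)
  visit S4: S4--a-->S5 (seen), S4--b-->S2 (seen)

Answer: S0, S1, S2, S3, S4, S5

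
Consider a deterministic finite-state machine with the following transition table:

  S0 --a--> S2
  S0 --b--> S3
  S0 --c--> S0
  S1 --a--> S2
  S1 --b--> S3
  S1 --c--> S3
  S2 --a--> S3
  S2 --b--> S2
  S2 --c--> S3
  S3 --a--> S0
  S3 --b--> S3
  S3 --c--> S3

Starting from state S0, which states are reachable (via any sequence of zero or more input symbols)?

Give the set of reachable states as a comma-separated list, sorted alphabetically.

Answer: S0, S2, S3

Derivation:
BFS from S0:
  visit S0: S0--a-->S2 (new), S0--b-->S3 (new), S0--c-->S0 (seen)
  visit S2: S2--a-->S3 (seen), S2--b-->S2 (seen), S2--c-->S3 (seen)
  visit S3: S3--a-->S0 (seen), S3--b-->S3 (seen), S3--c-->S3 (seen)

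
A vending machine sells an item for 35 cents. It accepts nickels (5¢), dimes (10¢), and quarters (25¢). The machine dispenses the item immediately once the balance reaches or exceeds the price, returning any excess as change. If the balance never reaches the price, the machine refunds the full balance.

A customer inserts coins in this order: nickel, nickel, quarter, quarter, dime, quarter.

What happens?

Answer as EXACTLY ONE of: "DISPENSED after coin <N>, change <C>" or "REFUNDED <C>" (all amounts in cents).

Price: 35¢
Coin 1 (nickel, 5¢): balance = 5¢
Coin 2 (nickel, 5¢): balance = 10¢
Coin 3 (quarter, 25¢): balance = 35¢
  → balance >= price → DISPENSE, change = 35 - 35 = 0¢

Answer: DISPENSED after coin 3, change 0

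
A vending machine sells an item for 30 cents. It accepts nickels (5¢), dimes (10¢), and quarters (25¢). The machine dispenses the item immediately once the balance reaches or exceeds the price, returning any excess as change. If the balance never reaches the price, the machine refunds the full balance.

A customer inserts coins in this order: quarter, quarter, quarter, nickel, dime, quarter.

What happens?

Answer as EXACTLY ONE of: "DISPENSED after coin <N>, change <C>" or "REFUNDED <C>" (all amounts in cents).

Price: 30¢
Coin 1 (quarter, 25¢): balance = 25¢
Coin 2 (quarter, 25¢): balance = 50¢
  → balance >= price → DISPENSE, change = 50 - 30 = 20¢

Answer: DISPENSED after coin 2, change 20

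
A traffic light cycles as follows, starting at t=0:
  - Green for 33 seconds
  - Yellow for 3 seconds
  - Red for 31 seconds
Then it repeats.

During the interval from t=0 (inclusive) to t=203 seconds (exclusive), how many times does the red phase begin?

Cycle = 33+3+31 = 67s
red phase starts at t = k*67 + 36 for k=0,1,2,...
Need k*67+36 < 203 → k < 2.493
k ∈ {0, ..., 2} → 3 starts

Answer: 3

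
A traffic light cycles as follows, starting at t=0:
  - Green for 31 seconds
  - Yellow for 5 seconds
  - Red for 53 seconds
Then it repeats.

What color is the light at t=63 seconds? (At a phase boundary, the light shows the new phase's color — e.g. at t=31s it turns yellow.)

Cycle length = 31 + 5 + 53 = 89s
t = 63, phase_t = 63 mod 89 = 63
63 >= 36 → RED

Answer: red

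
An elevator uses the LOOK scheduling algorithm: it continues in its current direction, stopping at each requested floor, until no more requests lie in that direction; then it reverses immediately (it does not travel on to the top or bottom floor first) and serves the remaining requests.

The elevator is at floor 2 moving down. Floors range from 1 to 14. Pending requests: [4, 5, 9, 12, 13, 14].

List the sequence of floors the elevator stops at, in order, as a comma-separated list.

Current: 2, moving DOWN
Serve below first (descending): []
Then reverse, serve above (ascending): [4, 5, 9, 12, 13, 14]

Answer: 4, 5, 9, 12, 13, 14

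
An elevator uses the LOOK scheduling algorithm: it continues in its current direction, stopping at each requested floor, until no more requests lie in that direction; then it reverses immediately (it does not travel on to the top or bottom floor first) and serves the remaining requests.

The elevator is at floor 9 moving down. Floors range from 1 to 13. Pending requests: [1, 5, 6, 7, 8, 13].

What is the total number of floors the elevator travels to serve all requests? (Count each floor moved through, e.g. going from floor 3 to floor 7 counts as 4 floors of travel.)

Start at floor 9 moving down, LOOK stop order: [8, 7, 6, 5, 1, 13]
  9 → 8: |8-9| = 1, total = 1
  8 → 7: |7-8| = 1, total = 2
  7 → 6: |6-7| = 1, total = 3
  6 → 5: |5-6| = 1, total = 4
  5 → 1: |1-5| = 4, total = 8
  1 → 13: |13-1| = 12, total = 20

Answer: 20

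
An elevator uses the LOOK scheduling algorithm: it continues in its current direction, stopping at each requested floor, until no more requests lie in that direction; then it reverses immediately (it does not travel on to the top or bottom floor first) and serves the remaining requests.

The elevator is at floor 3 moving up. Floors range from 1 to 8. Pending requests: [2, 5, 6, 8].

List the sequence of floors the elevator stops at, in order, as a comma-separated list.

Answer: 5, 6, 8, 2

Derivation:
Current: 3, moving UP
Serve above first (ascending): [5, 6, 8]
Then reverse, serve below (descending): [2]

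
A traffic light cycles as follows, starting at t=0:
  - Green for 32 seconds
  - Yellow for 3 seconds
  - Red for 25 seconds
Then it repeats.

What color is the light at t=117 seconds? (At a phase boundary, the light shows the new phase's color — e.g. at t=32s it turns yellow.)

Answer: red

Derivation:
Cycle length = 32 + 3 + 25 = 60s
t = 117, phase_t = 117 mod 60 = 57
57 >= 35 → RED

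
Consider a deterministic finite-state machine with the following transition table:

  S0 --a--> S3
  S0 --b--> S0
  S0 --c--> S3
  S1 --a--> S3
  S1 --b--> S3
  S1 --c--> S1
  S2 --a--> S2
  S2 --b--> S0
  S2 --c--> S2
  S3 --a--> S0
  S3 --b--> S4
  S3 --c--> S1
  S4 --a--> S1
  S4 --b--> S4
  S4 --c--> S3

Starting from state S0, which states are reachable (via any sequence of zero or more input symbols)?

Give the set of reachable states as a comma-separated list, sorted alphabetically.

Answer: S0, S1, S3, S4

Derivation:
BFS from S0:
  visit S0: S0--a-->S3 (new), S0--b-->S0 (seen), S0--c-->S3 (seen)
  visit S3: S3--a-->S0 (seen), S3--b-->S4 (new), S3--c-->S1 (new)
  visit S4: S4--a-->S1 (seen), S4--b-->S4 (seen), S4--c-->S3 (seen)
  visit S1: S1--a-->S3 (seen), S1--b-->S3 (seen), S1--c-->S1 (seen)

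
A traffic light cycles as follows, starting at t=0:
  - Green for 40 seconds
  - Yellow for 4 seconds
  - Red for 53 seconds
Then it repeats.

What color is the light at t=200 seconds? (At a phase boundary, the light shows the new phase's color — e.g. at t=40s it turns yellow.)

Answer: green

Derivation:
Cycle length = 40 + 4 + 53 = 97s
t = 200, phase_t = 200 mod 97 = 6
6 < 40 (green end) → GREEN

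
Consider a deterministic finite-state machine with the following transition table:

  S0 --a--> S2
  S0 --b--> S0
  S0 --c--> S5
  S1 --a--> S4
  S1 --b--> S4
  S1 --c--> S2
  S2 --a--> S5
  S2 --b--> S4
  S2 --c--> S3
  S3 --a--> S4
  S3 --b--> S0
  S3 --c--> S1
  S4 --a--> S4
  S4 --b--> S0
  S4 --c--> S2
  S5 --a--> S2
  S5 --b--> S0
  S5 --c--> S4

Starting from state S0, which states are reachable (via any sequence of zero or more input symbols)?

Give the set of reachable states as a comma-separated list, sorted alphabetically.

BFS from S0:
  visit S0: S0--a-->S2 (new), S0--b-->S0 (seen), S0--c-->S5 (new)
  visit S2: S2--a-->S5 (seen), S2--b-->S4 (new), S2--c-->S3 (new)
  visit S5: S5--a-->S2 (seen), S5--b-->S0 (seen), S5--c-->S4 (seen)
  visit S4: S4--a-->S4 (seen), S4--b-->S0 (seen), S4--c-->S2 (seen)
  visit S3: S3--a-->S4 (seen), S3--b-->S0 (seen), S3--c-->S1 (new)
  visit S1: S1--a-->S4 (seen), S1--b-->S4 (seen), S1--c-->S2 (seen)

Answer: S0, S1, S2, S3, S4, S5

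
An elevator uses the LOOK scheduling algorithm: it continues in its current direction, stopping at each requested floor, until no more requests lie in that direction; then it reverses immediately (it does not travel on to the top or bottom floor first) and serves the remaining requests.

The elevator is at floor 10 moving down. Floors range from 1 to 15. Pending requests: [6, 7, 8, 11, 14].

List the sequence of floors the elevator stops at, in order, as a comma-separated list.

Answer: 8, 7, 6, 11, 14

Derivation:
Current: 10, moving DOWN
Serve below first (descending): [8, 7, 6]
Then reverse, serve above (ascending): [11, 14]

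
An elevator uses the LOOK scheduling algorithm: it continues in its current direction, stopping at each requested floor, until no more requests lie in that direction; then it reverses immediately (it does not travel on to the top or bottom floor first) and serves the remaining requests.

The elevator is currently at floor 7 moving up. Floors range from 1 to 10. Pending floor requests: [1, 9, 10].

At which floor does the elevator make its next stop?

Answer: 9

Derivation:
Current floor: 7, direction: up
Requests above: [9, 10]
Requests below: [1]
Moving up and requests lie above → nearest above is min([9, 10]) = 9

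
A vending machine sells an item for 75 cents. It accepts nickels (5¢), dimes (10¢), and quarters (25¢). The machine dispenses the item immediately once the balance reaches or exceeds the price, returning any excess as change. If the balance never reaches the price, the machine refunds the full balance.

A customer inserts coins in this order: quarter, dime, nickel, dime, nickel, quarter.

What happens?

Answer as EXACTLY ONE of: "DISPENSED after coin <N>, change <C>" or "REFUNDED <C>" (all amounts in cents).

Answer: DISPENSED after coin 6, change 5

Derivation:
Price: 75¢
Coin 1 (quarter, 25¢): balance = 25¢
Coin 2 (dime, 10¢): balance = 35¢
Coin 3 (nickel, 5¢): balance = 40¢
Coin 4 (dime, 10¢): balance = 50¢
Coin 5 (nickel, 5¢): balance = 55¢
Coin 6 (quarter, 25¢): balance = 80¢
  → balance >= price → DISPENSE, change = 80 - 75 = 5¢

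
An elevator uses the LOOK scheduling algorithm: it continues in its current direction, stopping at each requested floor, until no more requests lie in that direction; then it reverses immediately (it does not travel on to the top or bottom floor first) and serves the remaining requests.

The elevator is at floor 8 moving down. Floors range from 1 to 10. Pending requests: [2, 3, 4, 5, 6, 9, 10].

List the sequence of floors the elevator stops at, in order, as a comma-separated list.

Answer: 6, 5, 4, 3, 2, 9, 10

Derivation:
Current: 8, moving DOWN
Serve below first (descending): [6, 5, 4, 3, 2]
Then reverse, serve above (ascending): [9, 10]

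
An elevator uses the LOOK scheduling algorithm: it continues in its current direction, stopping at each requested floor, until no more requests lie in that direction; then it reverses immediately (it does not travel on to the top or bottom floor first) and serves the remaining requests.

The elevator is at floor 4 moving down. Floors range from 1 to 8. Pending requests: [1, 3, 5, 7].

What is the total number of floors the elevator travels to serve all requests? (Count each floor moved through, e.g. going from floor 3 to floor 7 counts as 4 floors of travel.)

Answer: 9

Derivation:
Start at floor 4 moving down, LOOK stop order: [3, 1, 5, 7]
  4 → 3: |3-4| = 1, total = 1
  3 → 1: |1-3| = 2, total = 3
  1 → 5: |5-1| = 4, total = 7
  5 → 7: |7-5| = 2, total = 9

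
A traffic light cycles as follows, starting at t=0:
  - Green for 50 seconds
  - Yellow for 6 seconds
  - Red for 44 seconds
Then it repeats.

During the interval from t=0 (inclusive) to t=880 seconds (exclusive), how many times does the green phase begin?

Answer: 9

Derivation:
Cycle = 50+6+44 = 100s
green phase starts at t = k*100 + 0 for k=0,1,2,...
Need k*100+0 < 880 → k < 8.800
k ∈ {0, ..., 8} → 9 starts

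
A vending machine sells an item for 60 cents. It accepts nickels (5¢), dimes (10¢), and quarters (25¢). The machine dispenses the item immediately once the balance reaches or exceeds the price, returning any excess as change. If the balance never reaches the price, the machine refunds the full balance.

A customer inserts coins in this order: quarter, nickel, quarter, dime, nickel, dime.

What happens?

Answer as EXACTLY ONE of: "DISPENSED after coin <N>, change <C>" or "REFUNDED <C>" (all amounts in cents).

Answer: DISPENSED after coin 4, change 5

Derivation:
Price: 60¢
Coin 1 (quarter, 25¢): balance = 25¢
Coin 2 (nickel, 5¢): balance = 30¢
Coin 3 (quarter, 25¢): balance = 55¢
Coin 4 (dime, 10¢): balance = 65¢
  → balance >= price → DISPENSE, change = 65 - 60 = 5¢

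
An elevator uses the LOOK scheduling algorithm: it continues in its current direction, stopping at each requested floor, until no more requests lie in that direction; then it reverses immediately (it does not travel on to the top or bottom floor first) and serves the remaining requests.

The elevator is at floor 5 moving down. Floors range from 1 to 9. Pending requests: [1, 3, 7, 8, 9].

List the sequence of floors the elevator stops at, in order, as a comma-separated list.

Current: 5, moving DOWN
Serve below first (descending): [3, 1]
Then reverse, serve above (ascending): [7, 8, 9]

Answer: 3, 1, 7, 8, 9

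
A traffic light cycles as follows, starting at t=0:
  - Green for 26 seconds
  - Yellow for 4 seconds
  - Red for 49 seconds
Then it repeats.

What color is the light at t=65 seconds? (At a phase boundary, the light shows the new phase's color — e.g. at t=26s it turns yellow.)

Cycle length = 26 + 4 + 49 = 79s
t = 65, phase_t = 65 mod 79 = 65
65 >= 30 → RED

Answer: red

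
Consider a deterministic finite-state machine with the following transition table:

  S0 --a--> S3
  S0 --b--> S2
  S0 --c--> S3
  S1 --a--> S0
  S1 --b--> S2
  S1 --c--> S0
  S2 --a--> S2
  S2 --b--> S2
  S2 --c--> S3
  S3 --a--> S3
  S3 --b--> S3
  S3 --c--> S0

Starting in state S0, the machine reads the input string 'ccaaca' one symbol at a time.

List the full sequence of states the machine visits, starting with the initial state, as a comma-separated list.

Start: S0
  read 'c': S0 --c--> S3
  read 'c': S3 --c--> S0
  read 'a': S0 --a--> S3
  read 'a': S3 --a--> S3
  read 'c': S3 --c--> S0
  read 'a': S0 --a--> S3

Answer: S0, S3, S0, S3, S3, S0, S3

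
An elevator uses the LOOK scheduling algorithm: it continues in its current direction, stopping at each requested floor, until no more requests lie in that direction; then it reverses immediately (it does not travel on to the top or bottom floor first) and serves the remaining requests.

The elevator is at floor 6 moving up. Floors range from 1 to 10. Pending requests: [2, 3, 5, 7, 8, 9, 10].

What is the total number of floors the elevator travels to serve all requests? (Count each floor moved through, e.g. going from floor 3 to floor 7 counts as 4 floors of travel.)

Answer: 12

Derivation:
Start at floor 6 moving up, LOOK stop order: [7, 8, 9, 10, 5, 3, 2]
  6 → 7: |7-6| = 1, total = 1
  7 → 8: |8-7| = 1, total = 2
  8 → 9: |9-8| = 1, total = 3
  9 → 10: |10-9| = 1, total = 4
  10 → 5: |5-10| = 5, total = 9
  5 → 3: |3-5| = 2, total = 11
  3 → 2: |2-3| = 1, total = 12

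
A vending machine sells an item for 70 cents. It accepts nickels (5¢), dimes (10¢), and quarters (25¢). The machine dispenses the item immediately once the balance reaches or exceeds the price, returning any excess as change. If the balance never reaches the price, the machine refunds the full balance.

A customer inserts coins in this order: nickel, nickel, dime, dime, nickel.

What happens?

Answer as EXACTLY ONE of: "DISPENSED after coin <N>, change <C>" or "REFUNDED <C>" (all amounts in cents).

Answer: REFUNDED 35

Derivation:
Price: 70¢
Coin 1 (nickel, 5¢): balance = 5¢
Coin 2 (nickel, 5¢): balance = 10¢
Coin 3 (dime, 10¢): balance = 20¢
Coin 4 (dime, 10¢): balance = 30¢
Coin 5 (nickel, 5¢): balance = 35¢
All coins inserted, balance 35¢ < price 70¢ → REFUND 35¢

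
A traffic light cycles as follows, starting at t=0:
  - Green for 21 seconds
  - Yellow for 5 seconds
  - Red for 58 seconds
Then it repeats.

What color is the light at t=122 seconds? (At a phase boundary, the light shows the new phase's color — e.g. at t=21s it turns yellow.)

Answer: red

Derivation:
Cycle length = 21 + 5 + 58 = 84s
t = 122, phase_t = 122 mod 84 = 38
38 >= 26 → RED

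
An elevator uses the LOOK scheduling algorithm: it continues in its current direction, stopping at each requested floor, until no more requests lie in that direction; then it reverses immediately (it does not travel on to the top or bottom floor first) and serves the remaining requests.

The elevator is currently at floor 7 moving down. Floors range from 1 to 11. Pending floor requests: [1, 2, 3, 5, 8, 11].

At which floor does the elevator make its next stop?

Current floor: 7, direction: down
Requests above: [8, 11]
Requests below: [1, 2, 3, 5]
Moving down and requests lie below → nearest below is max([1, 2, 3, 5]) = 5

Answer: 5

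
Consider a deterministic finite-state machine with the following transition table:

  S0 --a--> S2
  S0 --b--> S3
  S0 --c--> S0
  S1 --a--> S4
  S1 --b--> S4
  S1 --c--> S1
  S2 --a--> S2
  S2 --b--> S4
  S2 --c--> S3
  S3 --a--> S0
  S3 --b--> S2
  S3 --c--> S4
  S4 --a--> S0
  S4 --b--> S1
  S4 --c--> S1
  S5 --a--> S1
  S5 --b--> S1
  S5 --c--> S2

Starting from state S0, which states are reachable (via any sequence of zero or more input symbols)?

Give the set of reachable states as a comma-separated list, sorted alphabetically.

Answer: S0, S1, S2, S3, S4

Derivation:
BFS from S0:
  visit S0: S0--a-->S2 (new), S0--b-->S3 (new), S0--c-->S0 (seen)
  visit S2: S2--a-->S2 (seen), S2--b-->S4 (new), S2--c-->S3 (seen)
  visit S3: S3--a-->S0 (seen), S3--b-->S2 (seen), S3--c-->S4 (seen)
  visit S4: S4--a-->S0 (seen), S4--b-->S1 (new), S4--c-->S1 (seen)
  visit S1: S1--a-->S4 (seen), S1--b-->S4 (seen), S1--c-->S1 (seen)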